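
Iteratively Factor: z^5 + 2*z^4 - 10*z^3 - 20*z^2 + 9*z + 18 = (z - 3)*(z^4 + 5*z^3 + 5*z^2 - 5*z - 6) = (z - 3)*(z + 3)*(z^3 + 2*z^2 - z - 2) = (z - 3)*(z - 1)*(z + 3)*(z^2 + 3*z + 2) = (z - 3)*(z - 1)*(z + 1)*(z + 3)*(z + 2)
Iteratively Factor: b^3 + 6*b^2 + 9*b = (b)*(b^2 + 6*b + 9) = b*(b + 3)*(b + 3)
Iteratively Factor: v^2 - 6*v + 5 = (v - 5)*(v - 1)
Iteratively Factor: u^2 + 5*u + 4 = (u + 4)*(u + 1)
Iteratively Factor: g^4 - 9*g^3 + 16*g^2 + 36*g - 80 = (g - 4)*(g^3 - 5*g^2 - 4*g + 20) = (g - 5)*(g - 4)*(g^2 - 4) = (g - 5)*(g - 4)*(g + 2)*(g - 2)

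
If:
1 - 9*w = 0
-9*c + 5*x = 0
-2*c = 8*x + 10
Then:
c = -25/41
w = 1/9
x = -45/41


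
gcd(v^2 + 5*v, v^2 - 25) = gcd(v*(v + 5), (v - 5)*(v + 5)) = v + 5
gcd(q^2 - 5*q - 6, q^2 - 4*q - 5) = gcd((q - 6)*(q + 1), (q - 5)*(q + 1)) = q + 1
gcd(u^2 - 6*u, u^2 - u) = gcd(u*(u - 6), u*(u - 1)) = u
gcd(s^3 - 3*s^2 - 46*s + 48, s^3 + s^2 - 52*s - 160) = s - 8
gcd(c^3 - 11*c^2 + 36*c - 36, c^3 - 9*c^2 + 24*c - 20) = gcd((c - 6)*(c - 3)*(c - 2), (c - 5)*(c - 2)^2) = c - 2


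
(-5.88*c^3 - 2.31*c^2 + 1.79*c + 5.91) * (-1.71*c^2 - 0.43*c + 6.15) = 10.0548*c^5 + 6.4785*c^4 - 38.2296*c^3 - 25.0823*c^2 + 8.4672*c + 36.3465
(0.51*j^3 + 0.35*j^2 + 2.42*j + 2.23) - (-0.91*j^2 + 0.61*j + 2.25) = 0.51*j^3 + 1.26*j^2 + 1.81*j - 0.02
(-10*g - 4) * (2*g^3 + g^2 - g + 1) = -20*g^4 - 18*g^3 + 6*g^2 - 6*g - 4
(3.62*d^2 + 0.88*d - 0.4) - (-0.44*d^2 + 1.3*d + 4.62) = 4.06*d^2 - 0.42*d - 5.02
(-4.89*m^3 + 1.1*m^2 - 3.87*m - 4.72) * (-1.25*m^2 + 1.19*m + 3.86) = 6.1125*m^5 - 7.1941*m^4 - 12.7289*m^3 + 5.5407*m^2 - 20.555*m - 18.2192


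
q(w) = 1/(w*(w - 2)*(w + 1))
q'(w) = -1/(w*(w - 2)*(w + 1)^2) - 1/(w*(w - 2)^2*(w + 1)) - 1/(w^2*(w - 2)*(w + 1)) = (-w*(w - 2) - w*(w + 1) - (w - 2)*(w + 1))/(w^2*(w - 2)^2*(w + 1)^2)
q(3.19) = 0.06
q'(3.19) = -0.09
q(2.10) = 1.54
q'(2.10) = -16.59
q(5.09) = 0.01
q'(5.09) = -0.01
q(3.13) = 0.07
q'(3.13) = -0.10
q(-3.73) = -0.02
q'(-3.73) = -0.01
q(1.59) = -0.59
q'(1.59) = -0.84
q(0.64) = -0.70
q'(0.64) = 1.01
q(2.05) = 3.20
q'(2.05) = -66.58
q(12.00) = 0.00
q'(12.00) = 0.00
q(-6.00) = 0.00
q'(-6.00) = 0.00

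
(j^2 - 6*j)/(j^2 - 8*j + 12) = j/(j - 2)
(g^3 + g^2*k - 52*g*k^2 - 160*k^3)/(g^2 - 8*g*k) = g + 9*k + 20*k^2/g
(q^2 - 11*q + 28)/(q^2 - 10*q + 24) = (q - 7)/(q - 6)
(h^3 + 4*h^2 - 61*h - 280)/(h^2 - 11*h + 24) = (h^2 + 12*h + 35)/(h - 3)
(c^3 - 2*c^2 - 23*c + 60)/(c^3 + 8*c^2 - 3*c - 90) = (c - 4)/(c + 6)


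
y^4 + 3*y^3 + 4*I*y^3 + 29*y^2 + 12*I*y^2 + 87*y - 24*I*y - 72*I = (y + 3)*(y - 3*I)*(y - I)*(y + 8*I)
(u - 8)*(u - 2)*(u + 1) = u^3 - 9*u^2 + 6*u + 16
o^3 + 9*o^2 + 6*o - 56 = (o - 2)*(o + 4)*(o + 7)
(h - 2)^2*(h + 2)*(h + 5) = h^4 + 3*h^3 - 14*h^2 - 12*h + 40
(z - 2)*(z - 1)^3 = z^4 - 5*z^3 + 9*z^2 - 7*z + 2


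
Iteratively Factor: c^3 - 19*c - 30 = (c + 3)*(c^2 - 3*c - 10) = (c + 2)*(c + 3)*(c - 5)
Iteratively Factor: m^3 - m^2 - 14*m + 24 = (m - 2)*(m^2 + m - 12) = (m - 2)*(m + 4)*(m - 3)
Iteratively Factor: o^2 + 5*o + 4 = (o + 4)*(o + 1)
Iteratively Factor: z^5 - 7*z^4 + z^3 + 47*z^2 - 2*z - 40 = (z + 1)*(z^4 - 8*z^3 + 9*z^2 + 38*z - 40) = (z - 5)*(z + 1)*(z^3 - 3*z^2 - 6*z + 8) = (z - 5)*(z + 1)*(z + 2)*(z^2 - 5*z + 4) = (z - 5)*(z - 1)*(z + 1)*(z + 2)*(z - 4)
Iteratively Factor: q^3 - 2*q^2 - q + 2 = (q - 2)*(q^2 - 1) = (q - 2)*(q + 1)*(q - 1)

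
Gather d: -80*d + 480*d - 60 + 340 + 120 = 400*d + 400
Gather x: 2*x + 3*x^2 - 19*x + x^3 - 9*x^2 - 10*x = x^3 - 6*x^2 - 27*x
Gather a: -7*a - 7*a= -14*a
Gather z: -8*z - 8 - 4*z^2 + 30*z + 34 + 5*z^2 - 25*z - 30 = z^2 - 3*z - 4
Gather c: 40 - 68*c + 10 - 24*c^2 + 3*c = -24*c^2 - 65*c + 50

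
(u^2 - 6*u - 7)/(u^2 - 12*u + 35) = (u + 1)/(u - 5)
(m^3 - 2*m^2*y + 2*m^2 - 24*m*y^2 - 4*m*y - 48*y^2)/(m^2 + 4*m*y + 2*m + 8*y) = m - 6*y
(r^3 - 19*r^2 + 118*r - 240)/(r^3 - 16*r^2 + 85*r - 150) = (r - 8)/(r - 5)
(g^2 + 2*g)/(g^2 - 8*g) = (g + 2)/(g - 8)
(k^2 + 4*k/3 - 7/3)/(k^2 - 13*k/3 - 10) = (-3*k^2 - 4*k + 7)/(-3*k^2 + 13*k + 30)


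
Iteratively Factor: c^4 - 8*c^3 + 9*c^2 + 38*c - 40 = (c + 2)*(c^3 - 10*c^2 + 29*c - 20) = (c - 4)*(c + 2)*(c^2 - 6*c + 5) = (c - 4)*(c - 1)*(c + 2)*(c - 5)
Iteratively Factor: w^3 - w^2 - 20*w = (w + 4)*(w^2 - 5*w) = w*(w + 4)*(w - 5)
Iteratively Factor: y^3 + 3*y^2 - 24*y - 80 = (y + 4)*(y^2 - y - 20) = (y + 4)^2*(y - 5)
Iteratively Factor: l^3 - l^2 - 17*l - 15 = (l - 5)*(l^2 + 4*l + 3) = (l - 5)*(l + 1)*(l + 3)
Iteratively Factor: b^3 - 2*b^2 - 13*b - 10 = (b + 1)*(b^2 - 3*b - 10) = (b - 5)*(b + 1)*(b + 2)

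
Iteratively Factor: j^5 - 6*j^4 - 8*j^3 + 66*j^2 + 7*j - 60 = (j + 3)*(j^4 - 9*j^3 + 19*j^2 + 9*j - 20) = (j - 1)*(j + 3)*(j^3 - 8*j^2 + 11*j + 20) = (j - 4)*(j - 1)*(j + 3)*(j^2 - 4*j - 5) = (j - 4)*(j - 1)*(j + 1)*(j + 3)*(j - 5)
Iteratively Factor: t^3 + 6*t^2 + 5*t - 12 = (t + 3)*(t^2 + 3*t - 4) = (t + 3)*(t + 4)*(t - 1)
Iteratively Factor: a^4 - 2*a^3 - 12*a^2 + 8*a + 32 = (a - 4)*(a^3 + 2*a^2 - 4*a - 8) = (a - 4)*(a + 2)*(a^2 - 4) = (a - 4)*(a + 2)^2*(a - 2)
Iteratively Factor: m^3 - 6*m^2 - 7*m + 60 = (m + 3)*(m^2 - 9*m + 20) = (m - 4)*(m + 3)*(m - 5)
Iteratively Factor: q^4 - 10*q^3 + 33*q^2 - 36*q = (q - 4)*(q^3 - 6*q^2 + 9*q) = q*(q - 4)*(q^2 - 6*q + 9) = q*(q - 4)*(q - 3)*(q - 3)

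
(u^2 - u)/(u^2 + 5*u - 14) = u*(u - 1)/(u^2 + 5*u - 14)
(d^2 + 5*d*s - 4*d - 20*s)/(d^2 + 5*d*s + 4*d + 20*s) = (d - 4)/(d + 4)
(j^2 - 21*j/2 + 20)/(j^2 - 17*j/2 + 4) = (2*j - 5)/(2*j - 1)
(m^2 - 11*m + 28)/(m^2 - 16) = (m - 7)/(m + 4)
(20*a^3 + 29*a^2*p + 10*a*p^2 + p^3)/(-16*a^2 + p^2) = (5*a^2 + 6*a*p + p^2)/(-4*a + p)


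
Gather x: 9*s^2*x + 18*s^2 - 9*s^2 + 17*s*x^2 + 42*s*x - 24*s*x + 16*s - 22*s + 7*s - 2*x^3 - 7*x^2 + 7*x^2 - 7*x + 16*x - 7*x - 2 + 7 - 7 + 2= 9*s^2 + 17*s*x^2 + s - 2*x^3 + x*(9*s^2 + 18*s + 2)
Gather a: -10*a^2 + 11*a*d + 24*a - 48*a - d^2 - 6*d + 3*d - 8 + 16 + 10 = -10*a^2 + a*(11*d - 24) - d^2 - 3*d + 18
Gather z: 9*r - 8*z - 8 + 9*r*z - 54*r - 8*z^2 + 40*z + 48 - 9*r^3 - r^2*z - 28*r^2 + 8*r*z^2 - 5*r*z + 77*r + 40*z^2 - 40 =-9*r^3 - 28*r^2 + 32*r + z^2*(8*r + 32) + z*(-r^2 + 4*r + 32)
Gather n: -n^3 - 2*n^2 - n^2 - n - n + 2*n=-n^3 - 3*n^2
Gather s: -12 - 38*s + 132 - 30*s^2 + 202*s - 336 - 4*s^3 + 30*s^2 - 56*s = -4*s^3 + 108*s - 216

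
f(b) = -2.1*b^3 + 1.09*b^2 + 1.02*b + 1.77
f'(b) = -6.3*b^2 + 2.18*b + 1.02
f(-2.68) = 47.29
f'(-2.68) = -50.07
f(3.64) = -81.36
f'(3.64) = -74.52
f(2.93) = -38.71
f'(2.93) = -46.68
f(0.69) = 2.30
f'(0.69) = -0.48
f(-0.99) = 3.87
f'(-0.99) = -7.31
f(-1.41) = 8.39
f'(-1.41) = -14.58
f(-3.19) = 77.78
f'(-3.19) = -70.04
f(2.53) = -22.68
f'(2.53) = -33.79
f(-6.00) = 488.49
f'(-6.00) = -238.86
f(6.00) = -406.47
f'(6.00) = -212.70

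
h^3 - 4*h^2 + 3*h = h*(h - 3)*(h - 1)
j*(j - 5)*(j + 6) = j^3 + j^2 - 30*j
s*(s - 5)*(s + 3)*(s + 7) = s^4 + 5*s^3 - 29*s^2 - 105*s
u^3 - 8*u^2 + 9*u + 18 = (u - 6)*(u - 3)*(u + 1)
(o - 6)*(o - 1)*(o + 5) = o^3 - 2*o^2 - 29*o + 30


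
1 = 1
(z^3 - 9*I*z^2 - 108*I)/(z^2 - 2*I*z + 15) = (z^2 - 12*I*z - 36)/(z - 5*I)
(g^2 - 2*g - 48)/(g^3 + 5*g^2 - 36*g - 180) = (g - 8)/(g^2 - g - 30)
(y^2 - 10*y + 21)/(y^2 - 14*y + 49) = (y - 3)/(y - 7)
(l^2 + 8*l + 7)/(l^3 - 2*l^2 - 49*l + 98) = (l + 1)/(l^2 - 9*l + 14)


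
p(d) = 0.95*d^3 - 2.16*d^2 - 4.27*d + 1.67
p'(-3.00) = 34.34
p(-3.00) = -30.61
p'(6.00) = 72.41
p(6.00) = 103.49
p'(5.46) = 57.11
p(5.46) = 68.60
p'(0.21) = -5.05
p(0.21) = 0.69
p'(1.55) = -4.12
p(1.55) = -6.60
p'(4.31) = 30.05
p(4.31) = 19.20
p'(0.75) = -5.91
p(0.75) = -2.35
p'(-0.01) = -4.23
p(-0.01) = 1.71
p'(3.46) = 14.90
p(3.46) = 0.39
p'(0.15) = -4.85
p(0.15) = 0.98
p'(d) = 2.85*d^2 - 4.32*d - 4.27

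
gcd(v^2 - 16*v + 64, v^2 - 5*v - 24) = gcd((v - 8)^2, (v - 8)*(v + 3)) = v - 8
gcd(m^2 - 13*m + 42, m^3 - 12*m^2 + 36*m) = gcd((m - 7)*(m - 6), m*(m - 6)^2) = m - 6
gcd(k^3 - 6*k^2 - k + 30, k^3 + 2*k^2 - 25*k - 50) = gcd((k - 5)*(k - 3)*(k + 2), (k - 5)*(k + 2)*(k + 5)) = k^2 - 3*k - 10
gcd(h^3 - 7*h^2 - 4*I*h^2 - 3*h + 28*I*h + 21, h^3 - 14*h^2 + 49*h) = h - 7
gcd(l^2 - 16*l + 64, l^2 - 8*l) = l - 8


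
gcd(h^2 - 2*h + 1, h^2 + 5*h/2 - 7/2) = h - 1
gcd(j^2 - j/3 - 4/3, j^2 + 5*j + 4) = j + 1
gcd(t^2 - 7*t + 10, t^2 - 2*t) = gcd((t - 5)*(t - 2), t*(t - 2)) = t - 2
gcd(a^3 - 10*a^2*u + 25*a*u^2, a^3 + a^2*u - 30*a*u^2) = -a^2 + 5*a*u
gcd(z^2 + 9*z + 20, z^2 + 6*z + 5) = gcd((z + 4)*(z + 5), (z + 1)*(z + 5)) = z + 5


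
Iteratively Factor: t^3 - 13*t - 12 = (t + 3)*(t^2 - 3*t - 4) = (t - 4)*(t + 3)*(t + 1)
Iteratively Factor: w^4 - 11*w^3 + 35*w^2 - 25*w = (w - 5)*(w^3 - 6*w^2 + 5*w) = w*(w - 5)*(w^2 - 6*w + 5) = w*(w - 5)*(w - 1)*(w - 5)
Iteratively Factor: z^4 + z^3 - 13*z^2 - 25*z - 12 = (z + 1)*(z^3 - 13*z - 12) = (z - 4)*(z + 1)*(z^2 + 4*z + 3) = (z - 4)*(z + 1)^2*(z + 3)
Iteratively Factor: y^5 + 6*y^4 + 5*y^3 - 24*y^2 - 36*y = (y - 2)*(y^4 + 8*y^3 + 21*y^2 + 18*y) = (y - 2)*(y + 2)*(y^3 + 6*y^2 + 9*y) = (y - 2)*(y + 2)*(y + 3)*(y^2 + 3*y) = y*(y - 2)*(y + 2)*(y + 3)*(y + 3)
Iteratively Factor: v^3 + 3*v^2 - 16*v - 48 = (v + 4)*(v^2 - v - 12) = (v - 4)*(v + 4)*(v + 3)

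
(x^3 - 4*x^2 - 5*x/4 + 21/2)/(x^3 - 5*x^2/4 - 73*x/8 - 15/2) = 2*(2*x^2 - 11*x + 14)/(4*x^2 - 11*x - 20)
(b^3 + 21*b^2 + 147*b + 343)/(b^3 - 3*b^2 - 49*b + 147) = (b^2 + 14*b + 49)/(b^2 - 10*b + 21)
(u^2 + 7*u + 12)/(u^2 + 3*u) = (u + 4)/u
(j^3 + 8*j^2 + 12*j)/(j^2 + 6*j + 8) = j*(j + 6)/(j + 4)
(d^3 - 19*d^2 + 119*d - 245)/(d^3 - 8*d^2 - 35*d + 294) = (d - 5)/(d + 6)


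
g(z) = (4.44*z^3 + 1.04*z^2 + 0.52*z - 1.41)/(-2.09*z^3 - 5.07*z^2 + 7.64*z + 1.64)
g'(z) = (6.27*z^2 + 10.14*z - 7.64)*(4.44*z^3 + 1.04*z^2 + 0.52*z - 1.41)/(-2.09*z^3 - 5.07*z^2 + 7.64*z + 1.64)^2 + (13.32*z^2 + 2.08*z + 0.52)/(-2.09*z^3 - 5.07*z^2 + 7.64*z + 1.64) = (-20.3372*z^4 + 70.0168*z^3 + 23.5861*z^2 - 10.8862*z + 11.6252)/(4.3681*z^6 + 21.1926*z^5 - 6.2303*z^4 - 84.3248*z^3 + 41.74*z^2 + 25.0592*z + 2.6896)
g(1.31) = -6.30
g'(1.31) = 44.16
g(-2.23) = 2.68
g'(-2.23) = -3.71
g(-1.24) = 0.77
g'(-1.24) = -0.89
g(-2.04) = 2.07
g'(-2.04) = -2.72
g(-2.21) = 2.60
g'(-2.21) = -3.58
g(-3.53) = -54.16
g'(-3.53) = -501.89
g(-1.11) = 0.66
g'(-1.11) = -0.71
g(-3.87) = -14.19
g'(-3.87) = -27.51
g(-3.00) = 10.83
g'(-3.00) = -29.88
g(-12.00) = -2.70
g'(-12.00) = -0.07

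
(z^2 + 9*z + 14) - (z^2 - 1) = 9*z + 15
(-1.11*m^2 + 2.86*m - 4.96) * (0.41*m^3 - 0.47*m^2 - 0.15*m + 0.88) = -0.4551*m^5 + 1.6943*m^4 - 3.2113*m^3 + 0.9254*m^2 + 3.2608*m - 4.3648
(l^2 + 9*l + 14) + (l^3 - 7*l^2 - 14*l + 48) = l^3 - 6*l^2 - 5*l + 62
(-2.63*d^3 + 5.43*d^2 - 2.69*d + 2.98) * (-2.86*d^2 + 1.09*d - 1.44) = 7.5218*d^5 - 18.3965*d^4 + 17.3993*d^3 - 19.2741*d^2 + 7.1218*d - 4.2912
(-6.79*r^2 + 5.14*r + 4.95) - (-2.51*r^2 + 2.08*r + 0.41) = -4.28*r^2 + 3.06*r + 4.54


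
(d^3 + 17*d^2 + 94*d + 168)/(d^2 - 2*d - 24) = (d^2 + 13*d + 42)/(d - 6)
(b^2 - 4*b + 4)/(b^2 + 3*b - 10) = (b - 2)/(b + 5)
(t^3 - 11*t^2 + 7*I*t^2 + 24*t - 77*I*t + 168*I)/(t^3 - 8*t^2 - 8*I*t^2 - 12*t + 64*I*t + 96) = (t^2 + t*(-3 + 7*I) - 21*I)/(t^2 - 8*I*t - 12)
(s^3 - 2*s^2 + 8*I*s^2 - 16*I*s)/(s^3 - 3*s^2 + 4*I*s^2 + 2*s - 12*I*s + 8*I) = s*(s + 8*I)/(s^2 + s*(-1 + 4*I) - 4*I)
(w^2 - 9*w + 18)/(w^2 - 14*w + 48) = (w - 3)/(w - 8)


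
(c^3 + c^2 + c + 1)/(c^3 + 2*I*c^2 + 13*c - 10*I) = (c^2 + c*(1 + I) + I)/(c^2 + 3*I*c + 10)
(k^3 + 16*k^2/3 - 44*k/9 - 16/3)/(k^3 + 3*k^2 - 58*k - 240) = (9*k^2 - 6*k - 8)/(9*(k^2 - 3*k - 40))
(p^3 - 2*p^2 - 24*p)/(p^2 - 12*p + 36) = p*(p + 4)/(p - 6)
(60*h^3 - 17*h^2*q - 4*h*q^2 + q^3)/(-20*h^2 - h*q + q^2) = -3*h + q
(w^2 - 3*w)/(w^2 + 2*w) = (w - 3)/(w + 2)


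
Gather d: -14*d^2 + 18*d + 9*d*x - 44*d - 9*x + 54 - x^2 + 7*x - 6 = -14*d^2 + d*(9*x - 26) - x^2 - 2*x + 48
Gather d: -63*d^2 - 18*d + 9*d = -63*d^2 - 9*d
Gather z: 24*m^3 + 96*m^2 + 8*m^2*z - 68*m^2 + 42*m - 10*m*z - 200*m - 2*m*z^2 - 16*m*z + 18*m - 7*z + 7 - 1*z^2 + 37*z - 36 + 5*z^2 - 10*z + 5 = 24*m^3 + 28*m^2 - 140*m + z^2*(4 - 2*m) + z*(8*m^2 - 26*m + 20) - 24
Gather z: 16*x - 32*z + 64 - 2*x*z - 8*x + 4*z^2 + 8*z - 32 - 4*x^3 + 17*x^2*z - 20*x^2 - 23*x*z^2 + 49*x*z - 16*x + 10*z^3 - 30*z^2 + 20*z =-4*x^3 - 20*x^2 - 8*x + 10*z^3 + z^2*(-23*x - 26) + z*(17*x^2 + 47*x - 4) + 32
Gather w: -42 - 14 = -56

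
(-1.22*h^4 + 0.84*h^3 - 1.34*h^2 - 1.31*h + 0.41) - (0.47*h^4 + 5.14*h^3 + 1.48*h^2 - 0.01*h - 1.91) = -1.69*h^4 - 4.3*h^3 - 2.82*h^2 - 1.3*h + 2.32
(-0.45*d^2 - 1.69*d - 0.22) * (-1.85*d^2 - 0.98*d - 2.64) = 0.8325*d^4 + 3.5675*d^3 + 3.2512*d^2 + 4.6772*d + 0.5808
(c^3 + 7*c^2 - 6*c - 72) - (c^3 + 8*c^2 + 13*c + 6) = -c^2 - 19*c - 78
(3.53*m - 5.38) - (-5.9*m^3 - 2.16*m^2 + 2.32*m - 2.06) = 5.9*m^3 + 2.16*m^2 + 1.21*m - 3.32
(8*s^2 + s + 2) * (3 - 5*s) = -40*s^3 + 19*s^2 - 7*s + 6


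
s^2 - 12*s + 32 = (s - 8)*(s - 4)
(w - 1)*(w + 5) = w^2 + 4*w - 5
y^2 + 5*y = y*(y + 5)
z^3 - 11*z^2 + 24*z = z*(z - 8)*(z - 3)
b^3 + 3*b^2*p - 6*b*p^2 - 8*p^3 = (b - 2*p)*(b + p)*(b + 4*p)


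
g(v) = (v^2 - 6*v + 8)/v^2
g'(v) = (2*v - 6)/v^2 - 2*(v^2 - 6*v + 8)/v^3 = 2*(3*v - 8)/v^3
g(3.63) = -0.05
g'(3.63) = 0.12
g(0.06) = 2123.22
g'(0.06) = -72407.41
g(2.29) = -0.09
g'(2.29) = -0.19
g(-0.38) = 72.19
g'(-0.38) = 333.14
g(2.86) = -0.12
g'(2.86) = 0.05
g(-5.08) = 2.49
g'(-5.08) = 0.35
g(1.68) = 0.26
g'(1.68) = -1.25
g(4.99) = 0.12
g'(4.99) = 0.11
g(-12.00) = 1.56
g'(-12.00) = 0.05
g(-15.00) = 1.44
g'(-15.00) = 0.03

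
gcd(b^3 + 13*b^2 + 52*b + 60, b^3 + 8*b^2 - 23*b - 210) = b + 6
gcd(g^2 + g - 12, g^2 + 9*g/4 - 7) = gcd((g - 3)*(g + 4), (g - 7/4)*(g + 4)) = g + 4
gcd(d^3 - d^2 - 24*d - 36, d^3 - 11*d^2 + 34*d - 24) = d - 6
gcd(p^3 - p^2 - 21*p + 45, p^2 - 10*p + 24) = 1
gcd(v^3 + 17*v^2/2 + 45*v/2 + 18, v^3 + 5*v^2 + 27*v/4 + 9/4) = v^2 + 9*v/2 + 9/2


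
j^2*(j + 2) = j^3 + 2*j^2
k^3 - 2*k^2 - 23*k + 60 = (k - 4)*(k - 3)*(k + 5)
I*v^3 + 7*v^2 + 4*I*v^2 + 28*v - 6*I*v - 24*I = (v + 4)*(v - 6*I)*(I*v + 1)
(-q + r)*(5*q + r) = -5*q^2 + 4*q*r + r^2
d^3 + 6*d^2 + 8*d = d*(d + 2)*(d + 4)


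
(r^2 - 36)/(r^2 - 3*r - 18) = (r + 6)/(r + 3)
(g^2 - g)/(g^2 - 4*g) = (g - 1)/(g - 4)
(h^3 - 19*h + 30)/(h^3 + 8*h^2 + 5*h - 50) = (h - 3)/(h + 5)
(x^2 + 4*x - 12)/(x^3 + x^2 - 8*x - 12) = (x^2 + 4*x - 12)/(x^3 + x^2 - 8*x - 12)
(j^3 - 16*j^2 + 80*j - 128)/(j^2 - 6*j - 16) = (j^2 - 8*j + 16)/(j + 2)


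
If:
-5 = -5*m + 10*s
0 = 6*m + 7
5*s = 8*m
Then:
No Solution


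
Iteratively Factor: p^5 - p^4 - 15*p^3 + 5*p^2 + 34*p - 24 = (p - 4)*(p^4 + 3*p^3 - 3*p^2 - 7*p + 6) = (p - 4)*(p + 2)*(p^3 + p^2 - 5*p + 3) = (p - 4)*(p - 1)*(p + 2)*(p^2 + 2*p - 3) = (p - 4)*(p - 1)^2*(p + 2)*(p + 3)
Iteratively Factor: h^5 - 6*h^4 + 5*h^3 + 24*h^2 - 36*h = (h - 3)*(h^4 - 3*h^3 - 4*h^2 + 12*h) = h*(h - 3)*(h^3 - 3*h^2 - 4*h + 12) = h*(h - 3)*(h - 2)*(h^2 - h - 6) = h*(h - 3)*(h - 2)*(h + 2)*(h - 3)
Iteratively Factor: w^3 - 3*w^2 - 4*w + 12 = (w + 2)*(w^2 - 5*w + 6) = (w - 2)*(w + 2)*(w - 3)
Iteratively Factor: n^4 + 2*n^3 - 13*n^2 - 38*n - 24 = (n - 4)*(n^3 + 6*n^2 + 11*n + 6) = (n - 4)*(n + 3)*(n^2 + 3*n + 2) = (n - 4)*(n + 1)*(n + 3)*(n + 2)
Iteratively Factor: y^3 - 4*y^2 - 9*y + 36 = (y + 3)*(y^2 - 7*y + 12) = (y - 4)*(y + 3)*(y - 3)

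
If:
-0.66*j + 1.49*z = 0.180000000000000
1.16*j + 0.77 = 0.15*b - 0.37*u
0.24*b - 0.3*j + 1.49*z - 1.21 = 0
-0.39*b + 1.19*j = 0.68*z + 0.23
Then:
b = 2.27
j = 1.35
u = -5.39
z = 0.72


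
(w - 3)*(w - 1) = w^2 - 4*w + 3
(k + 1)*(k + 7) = k^2 + 8*k + 7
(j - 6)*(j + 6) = j^2 - 36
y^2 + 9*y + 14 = (y + 2)*(y + 7)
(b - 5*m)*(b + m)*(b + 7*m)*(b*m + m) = b^4*m + 3*b^3*m^2 + b^3*m - 33*b^2*m^3 + 3*b^2*m^2 - 35*b*m^4 - 33*b*m^3 - 35*m^4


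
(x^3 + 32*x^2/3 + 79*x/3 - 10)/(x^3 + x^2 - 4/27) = 9*(x^2 + 11*x + 30)/(9*x^2 + 12*x + 4)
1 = 1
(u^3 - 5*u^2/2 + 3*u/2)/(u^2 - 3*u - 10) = u*(-2*u^2 + 5*u - 3)/(2*(-u^2 + 3*u + 10))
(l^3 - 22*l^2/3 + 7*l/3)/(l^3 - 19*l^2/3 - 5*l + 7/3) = l/(l + 1)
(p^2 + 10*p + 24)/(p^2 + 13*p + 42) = (p + 4)/(p + 7)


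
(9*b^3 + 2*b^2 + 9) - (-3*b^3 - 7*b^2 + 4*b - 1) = 12*b^3 + 9*b^2 - 4*b + 10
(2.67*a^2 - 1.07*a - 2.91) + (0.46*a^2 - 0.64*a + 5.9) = 3.13*a^2 - 1.71*a + 2.99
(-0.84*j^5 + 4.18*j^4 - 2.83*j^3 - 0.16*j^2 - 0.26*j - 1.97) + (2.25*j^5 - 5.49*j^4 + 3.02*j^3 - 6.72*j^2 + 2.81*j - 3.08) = 1.41*j^5 - 1.31*j^4 + 0.19*j^3 - 6.88*j^2 + 2.55*j - 5.05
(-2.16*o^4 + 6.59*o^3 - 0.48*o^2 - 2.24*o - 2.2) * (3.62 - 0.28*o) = 0.6048*o^5 - 9.6644*o^4 + 23.9902*o^3 - 1.1104*o^2 - 7.4928*o - 7.964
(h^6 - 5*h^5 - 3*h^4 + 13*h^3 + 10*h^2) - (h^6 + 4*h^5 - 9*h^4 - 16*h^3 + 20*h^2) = -9*h^5 + 6*h^4 + 29*h^3 - 10*h^2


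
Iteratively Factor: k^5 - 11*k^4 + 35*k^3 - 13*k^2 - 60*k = (k - 4)*(k^4 - 7*k^3 + 7*k^2 + 15*k) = (k - 4)*(k + 1)*(k^3 - 8*k^2 + 15*k) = (k - 4)*(k - 3)*(k + 1)*(k^2 - 5*k) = k*(k - 4)*(k - 3)*(k + 1)*(k - 5)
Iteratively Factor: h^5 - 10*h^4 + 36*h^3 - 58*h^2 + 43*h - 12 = (h - 3)*(h^4 - 7*h^3 + 15*h^2 - 13*h + 4) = (h - 4)*(h - 3)*(h^3 - 3*h^2 + 3*h - 1) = (h - 4)*(h - 3)*(h - 1)*(h^2 - 2*h + 1) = (h - 4)*(h - 3)*(h - 1)^2*(h - 1)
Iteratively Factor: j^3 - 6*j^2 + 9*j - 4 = (j - 1)*(j^2 - 5*j + 4) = (j - 1)^2*(j - 4)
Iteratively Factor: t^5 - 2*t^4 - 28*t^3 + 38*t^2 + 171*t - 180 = (t - 1)*(t^4 - t^3 - 29*t^2 + 9*t + 180) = (t - 5)*(t - 1)*(t^3 + 4*t^2 - 9*t - 36) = (t - 5)*(t - 3)*(t - 1)*(t^2 + 7*t + 12) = (t - 5)*(t - 3)*(t - 1)*(t + 3)*(t + 4)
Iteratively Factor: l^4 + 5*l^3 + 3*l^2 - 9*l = (l - 1)*(l^3 + 6*l^2 + 9*l) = (l - 1)*(l + 3)*(l^2 + 3*l) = l*(l - 1)*(l + 3)*(l + 3)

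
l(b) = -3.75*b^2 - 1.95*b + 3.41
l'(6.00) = -46.95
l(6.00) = -143.29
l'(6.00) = -46.95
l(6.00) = -143.29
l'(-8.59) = 62.48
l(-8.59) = -256.54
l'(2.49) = -20.62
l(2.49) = -24.70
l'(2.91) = -23.78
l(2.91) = -34.02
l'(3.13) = -25.42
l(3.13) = -39.43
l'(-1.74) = 11.10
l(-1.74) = -4.55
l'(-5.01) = 35.62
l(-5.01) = -80.95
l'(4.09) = -32.62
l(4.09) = -67.30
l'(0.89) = -8.62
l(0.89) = -1.30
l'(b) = -7.5*b - 1.95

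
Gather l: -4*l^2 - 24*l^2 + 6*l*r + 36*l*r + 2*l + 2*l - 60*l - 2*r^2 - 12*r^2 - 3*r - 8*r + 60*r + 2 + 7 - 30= -28*l^2 + l*(42*r - 56) - 14*r^2 + 49*r - 21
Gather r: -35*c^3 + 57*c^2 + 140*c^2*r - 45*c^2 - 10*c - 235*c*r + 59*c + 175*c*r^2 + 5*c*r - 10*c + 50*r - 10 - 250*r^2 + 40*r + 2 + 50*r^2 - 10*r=-35*c^3 + 12*c^2 + 39*c + r^2*(175*c - 200) + r*(140*c^2 - 230*c + 80) - 8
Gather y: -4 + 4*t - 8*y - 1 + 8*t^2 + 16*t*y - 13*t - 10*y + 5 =8*t^2 - 9*t + y*(16*t - 18)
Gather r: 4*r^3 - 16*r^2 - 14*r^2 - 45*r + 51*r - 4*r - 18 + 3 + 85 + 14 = 4*r^3 - 30*r^2 + 2*r + 84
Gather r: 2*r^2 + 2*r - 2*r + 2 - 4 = 2*r^2 - 2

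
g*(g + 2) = g^2 + 2*g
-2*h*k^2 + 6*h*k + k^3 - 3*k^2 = k*(-2*h + k)*(k - 3)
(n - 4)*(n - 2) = n^2 - 6*n + 8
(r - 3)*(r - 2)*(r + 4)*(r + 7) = r^4 + 6*r^3 - 21*r^2 - 74*r + 168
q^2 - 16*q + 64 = (q - 8)^2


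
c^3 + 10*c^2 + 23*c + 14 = (c + 1)*(c + 2)*(c + 7)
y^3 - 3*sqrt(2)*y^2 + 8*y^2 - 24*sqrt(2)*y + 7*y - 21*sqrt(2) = (y + 1)*(y + 7)*(y - 3*sqrt(2))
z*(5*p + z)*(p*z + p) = 5*p^2*z^2 + 5*p^2*z + p*z^3 + p*z^2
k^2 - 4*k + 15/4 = (k - 5/2)*(k - 3/2)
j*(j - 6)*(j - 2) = j^3 - 8*j^2 + 12*j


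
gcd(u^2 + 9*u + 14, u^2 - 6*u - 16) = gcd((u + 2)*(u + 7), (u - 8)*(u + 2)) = u + 2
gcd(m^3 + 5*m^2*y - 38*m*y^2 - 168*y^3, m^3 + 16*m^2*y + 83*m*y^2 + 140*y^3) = m^2 + 11*m*y + 28*y^2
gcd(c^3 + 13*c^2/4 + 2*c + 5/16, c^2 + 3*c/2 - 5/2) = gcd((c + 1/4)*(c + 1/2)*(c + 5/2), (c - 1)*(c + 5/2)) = c + 5/2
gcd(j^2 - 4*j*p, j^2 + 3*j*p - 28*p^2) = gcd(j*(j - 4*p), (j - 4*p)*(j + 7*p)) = -j + 4*p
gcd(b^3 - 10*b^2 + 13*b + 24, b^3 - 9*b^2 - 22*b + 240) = b - 8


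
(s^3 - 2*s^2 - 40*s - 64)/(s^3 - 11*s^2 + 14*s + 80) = (s + 4)/(s - 5)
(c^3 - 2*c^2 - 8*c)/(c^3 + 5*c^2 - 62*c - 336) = c*(c^2 - 2*c - 8)/(c^3 + 5*c^2 - 62*c - 336)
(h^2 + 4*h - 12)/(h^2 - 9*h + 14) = (h + 6)/(h - 7)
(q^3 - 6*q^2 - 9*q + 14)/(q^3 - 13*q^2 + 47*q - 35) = (q + 2)/(q - 5)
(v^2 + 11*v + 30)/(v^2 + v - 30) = (v + 5)/(v - 5)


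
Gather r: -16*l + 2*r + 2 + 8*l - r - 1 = -8*l + r + 1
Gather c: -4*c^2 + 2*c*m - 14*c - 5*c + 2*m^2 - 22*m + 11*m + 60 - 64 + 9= -4*c^2 + c*(2*m - 19) + 2*m^2 - 11*m + 5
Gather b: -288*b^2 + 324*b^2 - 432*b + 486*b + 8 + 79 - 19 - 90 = 36*b^2 + 54*b - 22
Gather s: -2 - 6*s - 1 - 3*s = -9*s - 3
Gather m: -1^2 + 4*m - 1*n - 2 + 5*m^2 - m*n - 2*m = 5*m^2 + m*(2 - n) - n - 3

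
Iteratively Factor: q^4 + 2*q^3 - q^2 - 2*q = (q + 1)*(q^3 + q^2 - 2*q) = (q + 1)*(q + 2)*(q^2 - q) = q*(q + 1)*(q + 2)*(q - 1)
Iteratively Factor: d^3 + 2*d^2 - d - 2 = (d + 1)*(d^2 + d - 2) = (d - 1)*(d + 1)*(d + 2)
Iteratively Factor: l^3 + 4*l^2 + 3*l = (l + 1)*(l^2 + 3*l) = (l + 1)*(l + 3)*(l)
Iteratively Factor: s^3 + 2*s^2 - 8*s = (s)*(s^2 + 2*s - 8) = s*(s - 2)*(s + 4)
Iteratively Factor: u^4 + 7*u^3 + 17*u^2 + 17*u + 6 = (u + 3)*(u^3 + 4*u^2 + 5*u + 2) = (u + 1)*(u + 3)*(u^2 + 3*u + 2) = (u + 1)*(u + 2)*(u + 3)*(u + 1)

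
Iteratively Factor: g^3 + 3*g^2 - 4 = (g + 2)*(g^2 + g - 2) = (g + 2)^2*(g - 1)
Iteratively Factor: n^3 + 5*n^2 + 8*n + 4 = (n + 2)*(n^2 + 3*n + 2) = (n + 1)*(n + 2)*(n + 2)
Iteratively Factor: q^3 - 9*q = (q + 3)*(q^2 - 3*q) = q*(q + 3)*(q - 3)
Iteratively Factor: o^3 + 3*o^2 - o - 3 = (o + 1)*(o^2 + 2*o - 3) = (o - 1)*(o + 1)*(o + 3)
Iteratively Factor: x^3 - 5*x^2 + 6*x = (x)*(x^2 - 5*x + 6) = x*(x - 3)*(x - 2)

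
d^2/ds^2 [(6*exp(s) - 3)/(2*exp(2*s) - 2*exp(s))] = 3*(2*exp(3*s) - 2*exp(2*s) + 3*exp(s) - 1)*exp(-s)/(2*(exp(3*s) - 3*exp(2*s) + 3*exp(s) - 1))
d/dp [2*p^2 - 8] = 4*p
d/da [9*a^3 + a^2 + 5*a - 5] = 27*a^2 + 2*a + 5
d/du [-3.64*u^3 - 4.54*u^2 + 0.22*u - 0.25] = -10.92*u^2 - 9.08*u + 0.22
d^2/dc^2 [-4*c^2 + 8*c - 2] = -8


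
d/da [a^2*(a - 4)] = a*(3*a - 8)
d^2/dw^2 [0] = 0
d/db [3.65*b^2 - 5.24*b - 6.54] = 7.3*b - 5.24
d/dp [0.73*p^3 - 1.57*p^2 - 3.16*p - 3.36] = 2.19*p^2 - 3.14*p - 3.16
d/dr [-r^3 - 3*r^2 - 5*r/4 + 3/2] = -3*r^2 - 6*r - 5/4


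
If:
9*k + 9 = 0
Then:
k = -1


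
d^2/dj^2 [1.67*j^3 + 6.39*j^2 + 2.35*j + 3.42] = 10.02*j + 12.78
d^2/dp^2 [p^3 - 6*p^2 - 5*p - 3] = 6*p - 12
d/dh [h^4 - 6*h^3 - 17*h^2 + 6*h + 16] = 4*h^3 - 18*h^2 - 34*h + 6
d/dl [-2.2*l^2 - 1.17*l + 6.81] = -4.4*l - 1.17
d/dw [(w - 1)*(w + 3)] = 2*w + 2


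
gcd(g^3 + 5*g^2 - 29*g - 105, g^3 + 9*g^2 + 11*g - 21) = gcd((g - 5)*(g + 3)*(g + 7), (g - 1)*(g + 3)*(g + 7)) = g^2 + 10*g + 21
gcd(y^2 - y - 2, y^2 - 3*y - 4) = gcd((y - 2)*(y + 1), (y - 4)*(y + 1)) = y + 1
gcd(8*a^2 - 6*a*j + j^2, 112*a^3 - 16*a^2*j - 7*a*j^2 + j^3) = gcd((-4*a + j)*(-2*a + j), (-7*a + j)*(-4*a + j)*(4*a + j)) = 4*a - j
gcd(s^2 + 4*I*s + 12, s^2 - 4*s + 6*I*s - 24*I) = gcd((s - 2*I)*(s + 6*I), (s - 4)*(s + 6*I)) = s + 6*I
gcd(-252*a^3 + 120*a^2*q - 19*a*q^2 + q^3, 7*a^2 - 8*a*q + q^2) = -7*a + q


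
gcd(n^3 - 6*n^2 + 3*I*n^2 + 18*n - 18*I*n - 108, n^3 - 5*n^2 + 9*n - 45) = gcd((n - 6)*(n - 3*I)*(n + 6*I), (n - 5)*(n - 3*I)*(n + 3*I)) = n - 3*I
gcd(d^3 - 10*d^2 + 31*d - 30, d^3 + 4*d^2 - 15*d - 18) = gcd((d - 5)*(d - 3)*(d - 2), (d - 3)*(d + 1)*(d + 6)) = d - 3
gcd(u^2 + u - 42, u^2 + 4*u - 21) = u + 7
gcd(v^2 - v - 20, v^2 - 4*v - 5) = v - 5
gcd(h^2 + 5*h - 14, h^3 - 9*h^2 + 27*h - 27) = 1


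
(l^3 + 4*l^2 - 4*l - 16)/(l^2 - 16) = (l^2 - 4)/(l - 4)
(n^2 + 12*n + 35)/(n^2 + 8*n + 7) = (n + 5)/(n + 1)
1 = 1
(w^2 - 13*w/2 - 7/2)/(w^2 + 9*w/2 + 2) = (w - 7)/(w + 4)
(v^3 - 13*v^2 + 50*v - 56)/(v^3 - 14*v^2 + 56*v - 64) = (v - 7)/(v - 8)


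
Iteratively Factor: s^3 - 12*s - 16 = (s - 4)*(s^2 + 4*s + 4) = (s - 4)*(s + 2)*(s + 2)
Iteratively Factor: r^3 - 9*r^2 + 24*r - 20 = (r - 5)*(r^2 - 4*r + 4) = (r - 5)*(r - 2)*(r - 2)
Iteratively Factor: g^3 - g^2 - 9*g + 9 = (g - 1)*(g^2 - 9) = (g - 3)*(g - 1)*(g + 3)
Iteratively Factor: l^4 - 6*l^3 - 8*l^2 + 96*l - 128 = (l - 2)*(l^3 - 4*l^2 - 16*l + 64) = (l - 4)*(l - 2)*(l^2 - 16) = (l - 4)*(l - 2)*(l + 4)*(l - 4)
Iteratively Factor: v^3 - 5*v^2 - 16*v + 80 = (v - 4)*(v^2 - v - 20) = (v - 4)*(v + 4)*(v - 5)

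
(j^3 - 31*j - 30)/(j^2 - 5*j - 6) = j + 5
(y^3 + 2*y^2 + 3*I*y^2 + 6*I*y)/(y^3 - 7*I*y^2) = (y^2 + y*(2 + 3*I) + 6*I)/(y*(y - 7*I))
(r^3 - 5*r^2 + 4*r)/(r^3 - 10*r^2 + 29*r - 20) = r/(r - 5)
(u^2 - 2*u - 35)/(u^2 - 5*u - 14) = (u + 5)/(u + 2)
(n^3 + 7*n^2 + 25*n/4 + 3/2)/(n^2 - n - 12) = (n^3 + 7*n^2 + 25*n/4 + 3/2)/(n^2 - n - 12)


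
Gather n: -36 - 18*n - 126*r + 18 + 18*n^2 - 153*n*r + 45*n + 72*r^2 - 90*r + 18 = 18*n^2 + n*(27 - 153*r) + 72*r^2 - 216*r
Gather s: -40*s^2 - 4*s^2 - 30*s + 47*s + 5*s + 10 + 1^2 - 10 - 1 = -44*s^2 + 22*s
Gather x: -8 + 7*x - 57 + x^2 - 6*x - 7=x^2 + x - 72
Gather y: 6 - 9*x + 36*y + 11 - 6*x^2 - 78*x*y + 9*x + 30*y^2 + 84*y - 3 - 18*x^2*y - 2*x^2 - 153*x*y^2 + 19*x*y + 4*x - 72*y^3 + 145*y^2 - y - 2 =-8*x^2 + 4*x - 72*y^3 + y^2*(175 - 153*x) + y*(-18*x^2 - 59*x + 119) + 12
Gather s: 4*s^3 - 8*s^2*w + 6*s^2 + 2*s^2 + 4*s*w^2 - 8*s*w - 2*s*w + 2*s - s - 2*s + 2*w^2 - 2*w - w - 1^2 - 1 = 4*s^3 + s^2*(8 - 8*w) + s*(4*w^2 - 10*w - 1) + 2*w^2 - 3*w - 2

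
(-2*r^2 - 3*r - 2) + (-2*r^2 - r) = -4*r^2 - 4*r - 2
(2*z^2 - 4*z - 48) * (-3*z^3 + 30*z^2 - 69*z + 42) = -6*z^5 + 72*z^4 - 114*z^3 - 1080*z^2 + 3144*z - 2016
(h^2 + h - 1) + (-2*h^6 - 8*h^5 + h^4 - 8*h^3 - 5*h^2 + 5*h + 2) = -2*h^6 - 8*h^5 + h^4 - 8*h^3 - 4*h^2 + 6*h + 1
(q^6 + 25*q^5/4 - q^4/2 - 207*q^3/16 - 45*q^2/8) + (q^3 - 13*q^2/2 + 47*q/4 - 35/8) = q^6 + 25*q^5/4 - q^4/2 - 191*q^3/16 - 97*q^2/8 + 47*q/4 - 35/8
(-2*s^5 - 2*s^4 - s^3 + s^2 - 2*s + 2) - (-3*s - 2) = -2*s^5 - 2*s^4 - s^3 + s^2 + s + 4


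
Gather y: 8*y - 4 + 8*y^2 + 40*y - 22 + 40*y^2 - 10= 48*y^2 + 48*y - 36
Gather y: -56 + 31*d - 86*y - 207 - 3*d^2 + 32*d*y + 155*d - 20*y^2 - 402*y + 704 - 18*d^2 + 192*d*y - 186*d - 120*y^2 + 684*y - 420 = -21*d^2 - 140*y^2 + y*(224*d + 196) + 21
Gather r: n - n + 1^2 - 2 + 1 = 0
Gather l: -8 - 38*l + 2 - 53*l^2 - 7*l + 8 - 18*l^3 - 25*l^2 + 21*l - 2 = -18*l^3 - 78*l^2 - 24*l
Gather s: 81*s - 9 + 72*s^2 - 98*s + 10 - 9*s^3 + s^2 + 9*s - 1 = -9*s^3 + 73*s^2 - 8*s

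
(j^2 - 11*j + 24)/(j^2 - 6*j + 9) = (j - 8)/(j - 3)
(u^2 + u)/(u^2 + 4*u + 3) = u/(u + 3)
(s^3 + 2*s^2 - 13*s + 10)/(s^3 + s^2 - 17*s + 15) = (s - 2)/(s - 3)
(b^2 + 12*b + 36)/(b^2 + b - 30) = (b + 6)/(b - 5)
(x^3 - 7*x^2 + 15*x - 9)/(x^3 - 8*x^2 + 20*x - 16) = (x^3 - 7*x^2 + 15*x - 9)/(x^3 - 8*x^2 + 20*x - 16)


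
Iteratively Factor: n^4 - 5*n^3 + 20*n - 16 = (n - 2)*(n^3 - 3*n^2 - 6*n + 8) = (n - 2)*(n + 2)*(n^2 - 5*n + 4) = (n - 4)*(n - 2)*(n + 2)*(n - 1)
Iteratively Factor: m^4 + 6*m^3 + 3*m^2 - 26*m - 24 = (m + 1)*(m^3 + 5*m^2 - 2*m - 24) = (m + 1)*(m + 4)*(m^2 + m - 6) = (m + 1)*(m + 3)*(m + 4)*(m - 2)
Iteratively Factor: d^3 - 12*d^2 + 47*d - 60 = (d - 4)*(d^2 - 8*d + 15) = (d - 5)*(d - 4)*(d - 3)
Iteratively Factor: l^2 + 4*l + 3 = (l + 3)*(l + 1)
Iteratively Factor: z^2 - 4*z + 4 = (z - 2)*(z - 2)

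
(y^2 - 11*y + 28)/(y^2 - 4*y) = (y - 7)/y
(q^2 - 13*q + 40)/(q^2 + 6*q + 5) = (q^2 - 13*q + 40)/(q^2 + 6*q + 5)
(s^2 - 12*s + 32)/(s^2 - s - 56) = (s - 4)/(s + 7)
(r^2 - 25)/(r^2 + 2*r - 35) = (r + 5)/(r + 7)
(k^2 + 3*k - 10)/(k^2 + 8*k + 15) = (k - 2)/(k + 3)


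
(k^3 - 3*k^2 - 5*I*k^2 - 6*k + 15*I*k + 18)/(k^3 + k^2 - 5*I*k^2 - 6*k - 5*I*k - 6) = (k - 3)/(k + 1)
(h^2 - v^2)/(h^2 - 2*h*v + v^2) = (-h - v)/(-h + v)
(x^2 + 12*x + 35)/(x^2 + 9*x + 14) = (x + 5)/(x + 2)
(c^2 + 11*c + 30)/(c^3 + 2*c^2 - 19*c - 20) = (c + 6)/(c^2 - 3*c - 4)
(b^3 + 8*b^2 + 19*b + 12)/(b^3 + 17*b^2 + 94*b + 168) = (b^2 + 4*b + 3)/(b^2 + 13*b + 42)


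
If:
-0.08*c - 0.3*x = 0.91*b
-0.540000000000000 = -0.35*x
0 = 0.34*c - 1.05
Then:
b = -0.78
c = 3.09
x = 1.54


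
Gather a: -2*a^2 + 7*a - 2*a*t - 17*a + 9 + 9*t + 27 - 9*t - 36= -2*a^2 + a*(-2*t - 10)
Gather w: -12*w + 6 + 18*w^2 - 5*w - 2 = 18*w^2 - 17*w + 4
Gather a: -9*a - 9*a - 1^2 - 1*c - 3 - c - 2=-18*a - 2*c - 6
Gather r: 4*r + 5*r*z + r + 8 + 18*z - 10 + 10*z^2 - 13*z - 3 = r*(5*z + 5) + 10*z^2 + 5*z - 5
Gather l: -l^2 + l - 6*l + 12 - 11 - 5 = -l^2 - 5*l - 4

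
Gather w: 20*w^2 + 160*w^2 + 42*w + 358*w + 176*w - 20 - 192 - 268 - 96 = 180*w^2 + 576*w - 576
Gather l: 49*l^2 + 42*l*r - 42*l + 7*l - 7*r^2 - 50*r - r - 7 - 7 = 49*l^2 + l*(42*r - 35) - 7*r^2 - 51*r - 14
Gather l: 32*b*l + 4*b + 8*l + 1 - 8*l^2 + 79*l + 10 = 4*b - 8*l^2 + l*(32*b + 87) + 11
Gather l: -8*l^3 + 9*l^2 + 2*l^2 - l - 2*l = -8*l^3 + 11*l^2 - 3*l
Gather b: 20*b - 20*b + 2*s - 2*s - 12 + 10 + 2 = 0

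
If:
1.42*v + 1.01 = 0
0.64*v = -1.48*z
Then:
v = -0.71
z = 0.31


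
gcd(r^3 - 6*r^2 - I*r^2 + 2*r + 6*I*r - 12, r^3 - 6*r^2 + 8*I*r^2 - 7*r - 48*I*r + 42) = r^2 + r*(-6 + I) - 6*I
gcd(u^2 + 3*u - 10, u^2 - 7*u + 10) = u - 2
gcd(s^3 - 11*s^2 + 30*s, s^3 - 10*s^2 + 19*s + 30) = s^2 - 11*s + 30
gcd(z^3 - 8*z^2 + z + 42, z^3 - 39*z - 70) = z^2 - 5*z - 14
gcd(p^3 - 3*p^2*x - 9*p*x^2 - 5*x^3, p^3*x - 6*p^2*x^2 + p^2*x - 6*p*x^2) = 1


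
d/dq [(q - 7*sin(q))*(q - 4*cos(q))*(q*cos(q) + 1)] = -(q - 7*sin(q))*(q - 4*cos(q))*(q*sin(q) - cos(q)) + (q - 7*sin(q))*(q*cos(q) + 1)*(4*sin(q) + 1) - (q - 4*cos(q))*(q*cos(q) + 1)*(7*cos(q) - 1)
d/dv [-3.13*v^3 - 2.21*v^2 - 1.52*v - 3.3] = -9.39*v^2 - 4.42*v - 1.52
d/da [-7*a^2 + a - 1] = 1 - 14*a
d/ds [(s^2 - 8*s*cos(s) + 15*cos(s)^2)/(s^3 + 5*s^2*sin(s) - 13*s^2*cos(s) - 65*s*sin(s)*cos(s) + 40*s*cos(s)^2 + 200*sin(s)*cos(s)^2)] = (-5*sqrt(2)*s^2*sin(s + pi/4) - s^2 + 6*s*cos(s) + 40*s*cos(2*s) + 15*s - 25*sin(2*s)/2 - 90*cos(s) - 12*cos(2*s) - 30*cos(3*s) - 12)/((s + 5*sin(s))^2*(s - 8*cos(s))^2)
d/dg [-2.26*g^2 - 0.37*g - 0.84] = -4.52*g - 0.37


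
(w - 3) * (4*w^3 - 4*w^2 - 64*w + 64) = 4*w^4 - 16*w^3 - 52*w^2 + 256*w - 192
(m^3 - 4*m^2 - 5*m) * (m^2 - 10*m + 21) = m^5 - 14*m^4 + 56*m^3 - 34*m^2 - 105*m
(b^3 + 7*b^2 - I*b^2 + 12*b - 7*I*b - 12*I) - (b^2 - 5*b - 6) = b^3 + 6*b^2 - I*b^2 + 17*b - 7*I*b + 6 - 12*I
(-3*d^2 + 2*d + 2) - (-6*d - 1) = -3*d^2 + 8*d + 3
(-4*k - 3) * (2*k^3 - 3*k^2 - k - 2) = -8*k^4 + 6*k^3 + 13*k^2 + 11*k + 6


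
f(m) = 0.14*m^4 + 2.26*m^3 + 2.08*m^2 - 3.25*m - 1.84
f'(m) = 0.56*m^3 + 6.78*m^2 + 4.16*m - 3.25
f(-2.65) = -13.77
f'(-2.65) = 22.92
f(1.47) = 5.71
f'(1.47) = 19.29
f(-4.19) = -74.80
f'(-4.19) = 57.16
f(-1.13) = 1.46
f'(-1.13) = -0.10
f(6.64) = 1002.06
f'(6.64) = 487.24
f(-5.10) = -136.24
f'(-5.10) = 77.60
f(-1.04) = 1.41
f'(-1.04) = -0.87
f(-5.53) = -171.53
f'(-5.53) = 86.38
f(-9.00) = -533.11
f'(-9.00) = 100.25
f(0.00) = -1.84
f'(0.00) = -3.25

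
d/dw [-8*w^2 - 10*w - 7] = -16*w - 10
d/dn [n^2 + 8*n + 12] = 2*n + 8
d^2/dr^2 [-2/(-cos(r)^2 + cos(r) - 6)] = 2*(4*sin(r)^4 + 21*sin(r)^2 + 39*cos(r)/4 - 3*cos(3*r)/4 - 15)/(sin(r)^2 + cos(r) - 7)^3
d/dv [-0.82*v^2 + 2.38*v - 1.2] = 2.38 - 1.64*v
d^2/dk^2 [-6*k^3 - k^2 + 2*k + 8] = -36*k - 2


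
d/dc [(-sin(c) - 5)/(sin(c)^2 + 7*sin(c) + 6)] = (sin(c)^2 + 10*sin(c) + 29)*cos(c)/(sin(c)^2 + 7*sin(c) + 6)^2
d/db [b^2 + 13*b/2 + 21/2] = 2*b + 13/2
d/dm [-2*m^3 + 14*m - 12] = 14 - 6*m^2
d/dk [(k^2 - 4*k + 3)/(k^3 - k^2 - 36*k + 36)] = (-k^2 + 6*k - 36)/(k^4 - 72*k^2 + 1296)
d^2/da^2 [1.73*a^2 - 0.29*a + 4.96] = 3.46000000000000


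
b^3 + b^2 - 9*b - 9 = (b - 3)*(b + 1)*(b + 3)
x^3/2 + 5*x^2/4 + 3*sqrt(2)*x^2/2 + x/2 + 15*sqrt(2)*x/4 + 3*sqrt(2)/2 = (x/2 + 1)*(x + 1/2)*(x + 3*sqrt(2))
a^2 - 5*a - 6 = (a - 6)*(a + 1)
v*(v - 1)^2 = v^3 - 2*v^2 + v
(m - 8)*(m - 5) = m^2 - 13*m + 40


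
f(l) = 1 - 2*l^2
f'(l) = -4*l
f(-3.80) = -27.88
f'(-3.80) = 15.20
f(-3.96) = -30.36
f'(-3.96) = 15.84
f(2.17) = -8.42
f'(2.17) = -8.68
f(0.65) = 0.16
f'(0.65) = -2.60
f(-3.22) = -19.74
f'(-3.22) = 12.88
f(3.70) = -26.38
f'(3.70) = -14.80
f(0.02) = 1.00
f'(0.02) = -0.08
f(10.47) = -218.24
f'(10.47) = -41.88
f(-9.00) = -161.00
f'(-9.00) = 36.00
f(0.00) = 1.00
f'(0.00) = 0.00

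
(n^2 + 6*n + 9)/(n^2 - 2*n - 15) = (n + 3)/(n - 5)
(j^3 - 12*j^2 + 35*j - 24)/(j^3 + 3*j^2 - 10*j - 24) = (j^2 - 9*j + 8)/(j^2 + 6*j + 8)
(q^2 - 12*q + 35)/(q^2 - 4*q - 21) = (q - 5)/(q + 3)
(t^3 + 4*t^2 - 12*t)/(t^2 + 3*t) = (t^2 + 4*t - 12)/(t + 3)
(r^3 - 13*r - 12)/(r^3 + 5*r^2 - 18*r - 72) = (r + 1)/(r + 6)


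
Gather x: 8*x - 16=8*x - 16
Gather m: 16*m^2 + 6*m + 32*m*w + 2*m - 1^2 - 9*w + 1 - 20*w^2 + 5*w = 16*m^2 + m*(32*w + 8) - 20*w^2 - 4*w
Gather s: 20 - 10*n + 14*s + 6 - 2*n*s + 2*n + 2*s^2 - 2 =-8*n + 2*s^2 + s*(14 - 2*n) + 24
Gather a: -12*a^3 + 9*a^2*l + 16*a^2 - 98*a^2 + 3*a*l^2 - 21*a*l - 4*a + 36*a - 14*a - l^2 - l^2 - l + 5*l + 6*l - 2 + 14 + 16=-12*a^3 + a^2*(9*l - 82) + a*(3*l^2 - 21*l + 18) - 2*l^2 + 10*l + 28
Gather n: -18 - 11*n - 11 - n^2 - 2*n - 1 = -n^2 - 13*n - 30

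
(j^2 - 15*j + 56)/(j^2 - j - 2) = (-j^2 + 15*j - 56)/(-j^2 + j + 2)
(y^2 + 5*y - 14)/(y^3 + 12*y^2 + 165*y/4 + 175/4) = 4*(y - 2)/(4*y^2 + 20*y + 25)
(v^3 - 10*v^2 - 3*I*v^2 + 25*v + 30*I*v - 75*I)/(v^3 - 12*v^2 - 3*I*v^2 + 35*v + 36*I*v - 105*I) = (v - 5)/(v - 7)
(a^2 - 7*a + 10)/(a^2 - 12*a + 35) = (a - 2)/(a - 7)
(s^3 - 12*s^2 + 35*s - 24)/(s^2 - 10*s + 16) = (s^2 - 4*s + 3)/(s - 2)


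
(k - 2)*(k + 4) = k^2 + 2*k - 8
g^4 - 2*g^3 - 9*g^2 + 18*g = g*(g - 3)*(g - 2)*(g + 3)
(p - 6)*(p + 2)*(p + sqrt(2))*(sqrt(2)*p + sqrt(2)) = sqrt(2)*p^4 - 3*sqrt(2)*p^3 + 2*p^3 - 16*sqrt(2)*p^2 - 6*p^2 - 32*p - 12*sqrt(2)*p - 24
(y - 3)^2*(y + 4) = y^3 - 2*y^2 - 15*y + 36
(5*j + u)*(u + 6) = 5*j*u + 30*j + u^2 + 6*u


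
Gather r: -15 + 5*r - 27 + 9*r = 14*r - 42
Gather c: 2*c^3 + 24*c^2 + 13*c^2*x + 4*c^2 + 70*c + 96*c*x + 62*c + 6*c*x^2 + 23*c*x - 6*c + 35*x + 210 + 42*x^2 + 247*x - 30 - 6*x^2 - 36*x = 2*c^3 + c^2*(13*x + 28) + c*(6*x^2 + 119*x + 126) + 36*x^2 + 246*x + 180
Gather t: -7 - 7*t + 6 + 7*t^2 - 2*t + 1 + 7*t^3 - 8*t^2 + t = 7*t^3 - t^2 - 8*t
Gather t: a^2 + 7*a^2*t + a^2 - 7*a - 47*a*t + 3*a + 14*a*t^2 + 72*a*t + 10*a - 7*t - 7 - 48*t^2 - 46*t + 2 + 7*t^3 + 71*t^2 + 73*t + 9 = 2*a^2 + 6*a + 7*t^3 + t^2*(14*a + 23) + t*(7*a^2 + 25*a + 20) + 4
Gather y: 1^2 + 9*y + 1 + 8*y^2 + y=8*y^2 + 10*y + 2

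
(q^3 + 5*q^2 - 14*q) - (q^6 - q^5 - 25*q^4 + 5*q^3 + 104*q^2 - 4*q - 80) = -q^6 + q^5 + 25*q^4 - 4*q^3 - 99*q^2 - 10*q + 80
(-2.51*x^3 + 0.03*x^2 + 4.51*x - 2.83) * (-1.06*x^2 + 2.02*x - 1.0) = 2.6606*x^5 - 5.102*x^4 - 2.21*x^3 + 12.08*x^2 - 10.2266*x + 2.83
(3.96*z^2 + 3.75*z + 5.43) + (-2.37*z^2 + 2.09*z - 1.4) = 1.59*z^2 + 5.84*z + 4.03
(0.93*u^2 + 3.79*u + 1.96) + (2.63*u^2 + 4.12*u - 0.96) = 3.56*u^2 + 7.91*u + 1.0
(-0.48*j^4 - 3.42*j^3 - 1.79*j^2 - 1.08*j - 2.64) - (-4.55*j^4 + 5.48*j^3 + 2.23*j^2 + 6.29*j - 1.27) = 4.07*j^4 - 8.9*j^3 - 4.02*j^2 - 7.37*j - 1.37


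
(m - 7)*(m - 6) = m^2 - 13*m + 42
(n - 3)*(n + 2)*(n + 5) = n^3 + 4*n^2 - 11*n - 30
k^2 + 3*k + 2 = (k + 1)*(k + 2)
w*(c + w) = c*w + w^2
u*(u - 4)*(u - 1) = u^3 - 5*u^2 + 4*u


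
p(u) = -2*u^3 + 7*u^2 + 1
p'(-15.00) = -1560.00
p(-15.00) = 8326.00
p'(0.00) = 0.00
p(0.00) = 1.00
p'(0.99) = 7.98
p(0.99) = 5.92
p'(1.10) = 8.14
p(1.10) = 6.81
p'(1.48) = 7.58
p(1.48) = 9.85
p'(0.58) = 6.10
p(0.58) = 2.96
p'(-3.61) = -128.73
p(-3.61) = 186.32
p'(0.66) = 6.63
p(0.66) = 3.47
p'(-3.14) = -103.12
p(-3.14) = 131.94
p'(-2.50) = -72.50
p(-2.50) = 76.00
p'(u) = -6*u^2 + 14*u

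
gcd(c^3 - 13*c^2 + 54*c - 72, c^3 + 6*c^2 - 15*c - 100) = c - 4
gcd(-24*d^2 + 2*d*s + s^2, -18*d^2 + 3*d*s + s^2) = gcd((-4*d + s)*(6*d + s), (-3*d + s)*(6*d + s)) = 6*d + s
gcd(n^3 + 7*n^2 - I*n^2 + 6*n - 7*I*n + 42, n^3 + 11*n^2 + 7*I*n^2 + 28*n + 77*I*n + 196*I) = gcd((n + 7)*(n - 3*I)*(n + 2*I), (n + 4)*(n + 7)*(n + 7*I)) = n + 7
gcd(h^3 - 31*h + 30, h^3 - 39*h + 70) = h - 5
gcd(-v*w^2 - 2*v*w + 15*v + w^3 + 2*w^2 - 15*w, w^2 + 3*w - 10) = w + 5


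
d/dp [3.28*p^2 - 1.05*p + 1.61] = 6.56*p - 1.05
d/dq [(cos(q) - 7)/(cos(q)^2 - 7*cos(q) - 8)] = (cos(q)^2 - 14*cos(q) + 57)*sin(q)/(sin(q)^2 + 7*cos(q) + 7)^2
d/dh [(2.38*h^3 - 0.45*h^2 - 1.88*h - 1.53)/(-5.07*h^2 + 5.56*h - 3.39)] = (-12.0666*h^4 + 26.4656*h^3 - 36.2382*h^2 - 12.4632*h + 14.88)/(25.7049*h^4 - 56.3784*h^3 + 65.2882*h^2 - 37.6968*h + 11.4921)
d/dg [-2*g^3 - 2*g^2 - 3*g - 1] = -6*g^2 - 4*g - 3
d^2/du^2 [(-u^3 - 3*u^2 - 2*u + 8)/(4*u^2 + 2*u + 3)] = 158*(6*u^2 + 3*u - 1)/(64*u^6 + 96*u^5 + 192*u^4 + 152*u^3 + 144*u^2 + 54*u + 27)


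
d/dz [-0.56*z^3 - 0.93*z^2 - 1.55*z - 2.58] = -1.68*z^2 - 1.86*z - 1.55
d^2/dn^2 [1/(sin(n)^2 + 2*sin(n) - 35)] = 2*(-2*sin(n)^4 - 3*sin(n)^3 - 69*sin(n)^2 - 29*sin(n) + 39)/(sin(n)^2 + 2*sin(n) - 35)^3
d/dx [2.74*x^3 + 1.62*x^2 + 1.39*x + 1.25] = 8.22*x^2 + 3.24*x + 1.39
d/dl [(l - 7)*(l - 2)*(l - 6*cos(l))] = (l - 7)*(l - 2)*(6*sin(l) + 1) + (l - 7)*(l - 6*cos(l)) + (l - 2)*(l - 6*cos(l))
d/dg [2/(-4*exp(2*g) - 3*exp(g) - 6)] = (16*exp(g) + 6)*exp(g)/(4*exp(2*g) + 3*exp(g) + 6)^2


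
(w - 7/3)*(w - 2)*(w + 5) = w^3 + 2*w^2/3 - 17*w + 70/3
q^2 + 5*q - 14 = (q - 2)*(q + 7)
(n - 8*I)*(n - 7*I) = n^2 - 15*I*n - 56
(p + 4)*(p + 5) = p^2 + 9*p + 20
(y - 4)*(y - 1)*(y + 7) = y^3 + 2*y^2 - 31*y + 28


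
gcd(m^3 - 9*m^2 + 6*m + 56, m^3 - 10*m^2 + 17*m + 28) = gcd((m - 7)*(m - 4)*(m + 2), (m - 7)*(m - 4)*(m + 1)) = m^2 - 11*m + 28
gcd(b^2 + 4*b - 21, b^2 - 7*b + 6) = 1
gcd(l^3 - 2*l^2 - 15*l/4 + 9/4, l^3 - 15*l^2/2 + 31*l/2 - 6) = l^2 - 7*l/2 + 3/2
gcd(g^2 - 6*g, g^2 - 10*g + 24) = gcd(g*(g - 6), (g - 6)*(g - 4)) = g - 6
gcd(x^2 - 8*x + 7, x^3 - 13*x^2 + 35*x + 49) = x - 7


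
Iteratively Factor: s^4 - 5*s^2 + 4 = (s + 1)*(s^3 - s^2 - 4*s + 4) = (s + 1)*(s + 2)*(s^2 - 3*s + 2) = (s - 2)*(s + 1)*(s + 2)*(s - 1)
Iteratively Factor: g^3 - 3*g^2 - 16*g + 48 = (g - 3)*(g^2 - 16) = (g - 4)*(g - 3)*(g + 4)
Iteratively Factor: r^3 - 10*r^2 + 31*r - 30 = (r - 3)*(r^2 - 7*r + 10) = (r - 5)*(r - 3)*(r - 2)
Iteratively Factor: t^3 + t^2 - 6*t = (t)*(t^2 + t - 6) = t*(t - 2)*(t + 3)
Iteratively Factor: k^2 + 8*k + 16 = (k + 4)*(k + 4)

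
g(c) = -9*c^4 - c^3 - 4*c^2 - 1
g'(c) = -36*c^3 - 3*c^2 - 8*c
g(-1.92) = -130.97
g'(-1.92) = 259.10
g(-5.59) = -8739.31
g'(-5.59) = 6239.34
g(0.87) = -9.84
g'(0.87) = -32.94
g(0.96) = -13.22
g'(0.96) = -42.30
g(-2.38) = -298.95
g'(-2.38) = 487.37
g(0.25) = -1.30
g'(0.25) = -2.75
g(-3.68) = -1655.90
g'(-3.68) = 1782.91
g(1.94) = -150.84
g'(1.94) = -289.66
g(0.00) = -1.00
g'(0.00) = 0.00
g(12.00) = -188929.00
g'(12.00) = -62736.00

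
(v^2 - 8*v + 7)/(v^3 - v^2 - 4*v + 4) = (v - 7)/(v^2 - 4)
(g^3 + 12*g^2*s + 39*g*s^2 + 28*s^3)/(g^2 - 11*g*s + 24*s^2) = (g^3 + 12*g^2*s + 39*g*s^2 + 28*s^3)/(g^2 - 11*g*s + 24*s^2)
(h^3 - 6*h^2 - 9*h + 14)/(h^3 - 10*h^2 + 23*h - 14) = (h + 2)/(h - 2)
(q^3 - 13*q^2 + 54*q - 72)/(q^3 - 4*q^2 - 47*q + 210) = (q^2 - 7*q + 12)/(q^2 + 2*q - 35)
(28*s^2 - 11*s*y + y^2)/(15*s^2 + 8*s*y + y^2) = (28*s^2 - 11*s*y + y^2)/(15*s^2 + 8*s*y + y^2)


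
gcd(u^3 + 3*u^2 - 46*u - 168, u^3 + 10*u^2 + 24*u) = u^2 + 10*u + 24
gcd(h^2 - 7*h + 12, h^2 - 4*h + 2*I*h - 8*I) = h - 4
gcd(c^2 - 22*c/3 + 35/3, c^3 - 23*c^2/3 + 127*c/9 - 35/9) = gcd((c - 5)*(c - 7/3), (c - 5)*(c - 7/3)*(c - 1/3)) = c^2 - 22*c/3 + 35/3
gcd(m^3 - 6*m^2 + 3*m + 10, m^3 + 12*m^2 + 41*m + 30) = m + 1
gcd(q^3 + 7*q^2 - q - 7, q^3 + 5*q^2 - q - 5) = q^2 - 1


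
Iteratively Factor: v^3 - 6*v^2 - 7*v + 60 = (v - 4)*(v^2 - 2*v - 15) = (v - 5)*(v - 4)*(v + 3)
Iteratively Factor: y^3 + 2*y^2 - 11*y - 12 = (y + 1)*(y^2 + y - 12) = (y + 1)*(y + 4)*(y - 3)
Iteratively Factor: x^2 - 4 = (x - 2)*(x + 2)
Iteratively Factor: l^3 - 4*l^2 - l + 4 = (l + 1)*(l^2 - 5*l + 4) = (l - 4)*(l + 1)*(l - 1)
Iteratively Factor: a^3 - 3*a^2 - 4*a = (a)*(a^2 - 3*a - 4) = a*(a - 4)*(a + 1)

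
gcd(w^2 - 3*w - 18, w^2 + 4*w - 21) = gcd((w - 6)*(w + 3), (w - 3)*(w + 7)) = 1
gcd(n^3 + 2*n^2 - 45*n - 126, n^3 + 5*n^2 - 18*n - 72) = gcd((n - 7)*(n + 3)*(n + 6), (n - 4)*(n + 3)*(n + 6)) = n^2 + 9*n + 18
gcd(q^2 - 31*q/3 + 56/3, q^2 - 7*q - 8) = q - 8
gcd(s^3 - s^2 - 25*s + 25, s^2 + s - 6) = 1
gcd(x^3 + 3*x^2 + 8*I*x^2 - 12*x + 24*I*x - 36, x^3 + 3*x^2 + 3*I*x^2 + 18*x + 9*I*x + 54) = x^2 + x*(3 + 6*I) + 18*I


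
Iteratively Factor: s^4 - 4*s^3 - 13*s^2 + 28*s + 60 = (s - 5)*(s^3 + s^2 - 8*s - 12) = (s - 5)*(s + 2)*(s^2 - s - 6) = (s - 5)*(s + 2)^2*(s - 3)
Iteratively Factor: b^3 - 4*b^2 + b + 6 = (b - 3)*(b^2 - b - 2) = (b - 3)*(b + 1)*(b - 2)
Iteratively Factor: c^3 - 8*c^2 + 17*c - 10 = (c - 1)*(c^2 - 7*c + 10) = (c - 5)*(c - 1)*(c - 2)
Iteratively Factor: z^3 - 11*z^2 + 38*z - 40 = (z - 4)*(z^2 - 7*z + 10) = (z - 5)*(z - 4)*(z - 2)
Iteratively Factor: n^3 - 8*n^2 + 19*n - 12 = (n - 1)*(n^2 - 7*n + 12) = (n - 3)*(n - 1)*(n - 4)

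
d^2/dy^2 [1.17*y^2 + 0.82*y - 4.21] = 2.34000000000000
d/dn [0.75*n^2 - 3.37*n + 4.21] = 1.5*n - 3.37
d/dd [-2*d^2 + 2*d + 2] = 2 - 4*d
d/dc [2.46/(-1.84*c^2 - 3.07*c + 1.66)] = (9.0528*c + 7.5522)/(1.84*c^2 + 3.07*c - 1.66)^2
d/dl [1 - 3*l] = -3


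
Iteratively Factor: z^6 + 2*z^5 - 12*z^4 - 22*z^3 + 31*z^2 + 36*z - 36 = (z - 3)*(z^5 + 5*z^4 + 3*z^3 - 13*z^2 - 8*z + 12) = (z - 3)*(z - 1)*(z^4 + 6*z^3 + 9*z^2 - 4*z - 12) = (z - 3)*(z - 1)^2*(z^3 + 7*z^2 + 16*z + 12) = (z - 3)*(z - 1)^2*(z + 3)*(z^2 + 4*z + 4) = (z - 3)*(z - 1)^2*(z + 2)*(z + 3)*(z + 2)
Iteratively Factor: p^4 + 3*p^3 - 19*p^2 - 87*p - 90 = (p + 3)*(p^3 - 19*p - 30) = (p + 2)*(p + 3)*(p^2 - 2*p - 15) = (p - 5)*(p + 2)*(p + 3)*(p + 3)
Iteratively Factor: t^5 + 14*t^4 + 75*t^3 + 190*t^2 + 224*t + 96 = (t + 1)*(t^4 + 13*t^3 + 62*t^2 + 128*t + 96) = (t + 1)*(t + 2)*(t^3 + 11*t^2 + 40*t + 48) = (t + 1)*(t + 2)*(t + 4)*(t^2 + 7*t + 12) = (t + 1)*(t + 2)*(t + 3)*(t + 4)*(t + 4)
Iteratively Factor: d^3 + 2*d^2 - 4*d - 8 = (d - 2)*(d^2 + 4*d + 4) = (d - 2)*(d + 2)*(d + 2)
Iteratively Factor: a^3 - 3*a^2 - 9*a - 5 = (a + 1)*(a^2 - 4*a - 5) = (a - 5)*(a + 1)*(a + 1)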